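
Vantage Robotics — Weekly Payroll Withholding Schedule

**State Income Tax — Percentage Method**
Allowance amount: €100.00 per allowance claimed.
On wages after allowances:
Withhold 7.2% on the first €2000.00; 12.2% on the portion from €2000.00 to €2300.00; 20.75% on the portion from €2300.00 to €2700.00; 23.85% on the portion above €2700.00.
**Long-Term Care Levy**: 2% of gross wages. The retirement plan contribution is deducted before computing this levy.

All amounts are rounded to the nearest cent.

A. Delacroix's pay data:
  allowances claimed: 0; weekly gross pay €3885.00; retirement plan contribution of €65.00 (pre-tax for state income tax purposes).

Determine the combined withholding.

€607.12

State Income Tax: taxable = €3885.00 − €65.00 = €3820.00
  €263.60 + 23.85% × (€3820.00 − €2700.00) = €263.60 + 23.85% × €1120.00 = €530.72
Long-Term Care Levy: 2% × €3820.00 = €76.40
Total: €530.72 + €76.40 = €607.12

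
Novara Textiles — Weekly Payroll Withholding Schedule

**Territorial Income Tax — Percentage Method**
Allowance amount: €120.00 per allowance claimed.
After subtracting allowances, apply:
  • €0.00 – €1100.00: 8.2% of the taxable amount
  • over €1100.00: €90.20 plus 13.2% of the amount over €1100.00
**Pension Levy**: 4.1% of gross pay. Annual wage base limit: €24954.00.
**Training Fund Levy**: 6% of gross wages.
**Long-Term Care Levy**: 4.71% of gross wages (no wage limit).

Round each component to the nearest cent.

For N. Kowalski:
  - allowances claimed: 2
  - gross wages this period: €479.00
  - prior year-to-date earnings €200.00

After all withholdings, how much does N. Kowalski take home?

€388.46

Territorial Income Tax: taxable = €479.00 − 2×€120.00 = €239.00
  8.2% × €239.00 = €19.60
Pension Levy: 4.1% × €479.00 = €19.64
Training Fund Levy: 6% × €479.00 = €28.74
Long-Term Care Levy: 4.71% × €479.00 = €22.56
Total withheld: €19.60 + €19.64 + €28.74 + €22.56 = €90.54
Net pay: €479.00 − €90.54 = €388.46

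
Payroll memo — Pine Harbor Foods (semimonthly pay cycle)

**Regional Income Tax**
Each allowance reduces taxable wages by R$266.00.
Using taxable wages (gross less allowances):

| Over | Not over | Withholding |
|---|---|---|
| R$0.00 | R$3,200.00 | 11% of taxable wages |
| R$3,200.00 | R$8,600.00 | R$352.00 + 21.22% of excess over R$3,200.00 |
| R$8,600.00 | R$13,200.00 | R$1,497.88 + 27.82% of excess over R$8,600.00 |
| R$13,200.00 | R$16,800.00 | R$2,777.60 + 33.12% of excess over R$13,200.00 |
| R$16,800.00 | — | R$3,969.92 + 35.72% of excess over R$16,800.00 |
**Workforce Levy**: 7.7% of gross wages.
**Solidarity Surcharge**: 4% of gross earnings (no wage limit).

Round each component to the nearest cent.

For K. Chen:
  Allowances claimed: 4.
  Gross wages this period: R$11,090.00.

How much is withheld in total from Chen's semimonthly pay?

R$3,192.12

Regional Income Tax: taxable = R$11,090.00 − 4×R$266.00 = R$10,026.00
  R$1,497.88 + 27.82% × (R$10,026.00 − R$8,600.00) = R$1,497.88 + 27.82% × R$1,426.00 = R$1,894.59
Workforce Levy: 7.7% × R$11,090.00 = R$853.93
Solidarity Surcharge: 4% × R$11,090.00 = R$443.60
Total: R$1,894.59 + R$853.93 + R$443.60 = R$3,192.12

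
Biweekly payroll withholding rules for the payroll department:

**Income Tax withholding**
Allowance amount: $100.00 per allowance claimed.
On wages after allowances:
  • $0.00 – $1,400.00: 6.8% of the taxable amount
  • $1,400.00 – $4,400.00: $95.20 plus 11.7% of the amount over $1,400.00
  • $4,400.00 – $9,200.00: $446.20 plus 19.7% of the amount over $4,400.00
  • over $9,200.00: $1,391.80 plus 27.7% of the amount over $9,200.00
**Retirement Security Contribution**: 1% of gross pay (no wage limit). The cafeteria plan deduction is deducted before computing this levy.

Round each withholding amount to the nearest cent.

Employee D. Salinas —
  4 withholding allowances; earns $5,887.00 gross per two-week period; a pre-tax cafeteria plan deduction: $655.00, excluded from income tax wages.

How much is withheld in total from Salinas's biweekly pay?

$583.62

Income Tax: taxable = $5,887.00 − $655.00 − 4×$100.00 = $4,832.00
  $446.20 + 19.7% × ($4,832.00 − $4,400.00) = $446.20 + 19.7% × $432.00 = $531.30
Retirement Security Contribution: 1% × $5,232.00 = $52.32
Total: $531.30 + $52.32 = $583.62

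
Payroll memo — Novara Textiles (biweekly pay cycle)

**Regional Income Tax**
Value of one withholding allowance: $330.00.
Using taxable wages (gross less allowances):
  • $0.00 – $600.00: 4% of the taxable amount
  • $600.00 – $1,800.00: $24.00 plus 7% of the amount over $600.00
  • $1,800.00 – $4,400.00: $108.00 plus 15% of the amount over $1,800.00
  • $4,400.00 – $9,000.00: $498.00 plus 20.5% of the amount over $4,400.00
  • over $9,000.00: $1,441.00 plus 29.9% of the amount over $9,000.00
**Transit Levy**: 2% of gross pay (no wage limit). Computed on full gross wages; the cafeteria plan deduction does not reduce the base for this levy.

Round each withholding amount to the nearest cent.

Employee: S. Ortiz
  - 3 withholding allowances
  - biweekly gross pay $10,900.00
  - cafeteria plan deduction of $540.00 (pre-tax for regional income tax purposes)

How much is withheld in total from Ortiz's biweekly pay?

$1,769.63

Regional Income Tax: taxable = $10,900.00 − $540.00 − 3×$330.00 = $9,370.00
  $1,441.00 + 29.9% × ($9,370.00 − $9,000.00) = $1,441.00 + 29.9% × $370.00 = $1,551.63
Transit Levy: 2% × $10,900.00 = $218.00
Total: $1,551.63 + $218.00 = $1,769.63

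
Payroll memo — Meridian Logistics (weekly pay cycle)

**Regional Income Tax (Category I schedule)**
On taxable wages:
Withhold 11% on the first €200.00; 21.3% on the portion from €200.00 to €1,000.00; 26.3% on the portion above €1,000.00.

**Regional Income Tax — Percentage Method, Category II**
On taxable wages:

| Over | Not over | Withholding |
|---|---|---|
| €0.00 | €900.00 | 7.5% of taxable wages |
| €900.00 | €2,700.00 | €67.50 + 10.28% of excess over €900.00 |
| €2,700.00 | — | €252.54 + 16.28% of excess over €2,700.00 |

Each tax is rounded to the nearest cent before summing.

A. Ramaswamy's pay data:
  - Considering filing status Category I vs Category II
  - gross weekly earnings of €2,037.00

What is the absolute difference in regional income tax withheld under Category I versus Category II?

€280.75

Regional Income Tax (Category I): taxable = €2,037.00
  €192.40 + 26.3% × (€2,037.00 − €1,000.00) = €192.40 + 26.3% × €1,037.00 = €465.13
Regional Income Tax (Category II): taxable = €2,037.00
  €67.50 + 10.28% × (€2,037.00 − €900.00) = €67.50 + 10.28% × €1,137.00 = €184.38
Difference: |€465.13 − €184.38| = €280.75 (higher under Category I)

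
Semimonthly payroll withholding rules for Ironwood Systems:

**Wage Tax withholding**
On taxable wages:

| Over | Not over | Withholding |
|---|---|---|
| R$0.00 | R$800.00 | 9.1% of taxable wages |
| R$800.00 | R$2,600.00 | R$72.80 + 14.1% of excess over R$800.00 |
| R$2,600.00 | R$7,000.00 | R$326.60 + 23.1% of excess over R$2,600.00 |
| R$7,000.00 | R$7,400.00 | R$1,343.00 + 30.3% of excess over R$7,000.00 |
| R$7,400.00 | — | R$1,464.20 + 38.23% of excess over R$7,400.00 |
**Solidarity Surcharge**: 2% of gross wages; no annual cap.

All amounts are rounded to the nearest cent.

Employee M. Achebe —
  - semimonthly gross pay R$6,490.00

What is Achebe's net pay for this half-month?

Wage Tax: taxable = R$6,490.00
  R$326.60 + 23.1% × (R$6,490.00 − R$2,600.00) = R$326.60 + 23.1% × R$3,890.00 = R$1,225.19
Solidarity Surcharge: 2% × R$6,490.00 = R$129.80
Total withheld: R$1,225.19 + R$129.80 = R$1,354.99
Net pay: R$6,490.00 − R$1,354.99 = R$5,135.01

R$5,135.01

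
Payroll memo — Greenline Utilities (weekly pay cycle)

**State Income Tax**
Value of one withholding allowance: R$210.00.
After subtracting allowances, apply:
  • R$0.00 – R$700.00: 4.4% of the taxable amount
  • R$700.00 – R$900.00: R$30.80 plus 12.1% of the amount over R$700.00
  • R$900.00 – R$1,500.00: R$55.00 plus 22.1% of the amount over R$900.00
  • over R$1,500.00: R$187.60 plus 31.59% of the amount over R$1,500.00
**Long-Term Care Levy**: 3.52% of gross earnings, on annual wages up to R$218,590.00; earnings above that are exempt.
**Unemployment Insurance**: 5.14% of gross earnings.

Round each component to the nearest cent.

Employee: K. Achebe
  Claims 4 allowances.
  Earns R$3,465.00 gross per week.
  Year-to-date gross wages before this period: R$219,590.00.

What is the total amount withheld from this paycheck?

State Income Tax: taxable = R$3,465.00 − 4×R$210.00 = R$2,625.00
  R$187.60 + 31.59% × (R$2,625.00 − R$1,500.00) = R$187.60 + 31.59% × R$1,125.00 = R$542.99
Long-Term Care Levy: YTD R$219,590.00 ≥ cap R$218,590.00 → R$0.00
Unemployment Insurance: 5.14% × R$3,465.00 = R$178.10
Total: R$542.99 + R$0.00 + R$178.10 = R$721.09

R$721.09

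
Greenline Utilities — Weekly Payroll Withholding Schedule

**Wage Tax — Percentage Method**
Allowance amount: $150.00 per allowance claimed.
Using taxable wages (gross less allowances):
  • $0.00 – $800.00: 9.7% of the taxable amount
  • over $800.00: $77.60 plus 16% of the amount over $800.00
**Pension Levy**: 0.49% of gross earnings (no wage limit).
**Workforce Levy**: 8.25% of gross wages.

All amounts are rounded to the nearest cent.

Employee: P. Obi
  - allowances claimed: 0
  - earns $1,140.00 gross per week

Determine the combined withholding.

Wage Tax: taxable = $1,140.00
  $77.60 + 16% × ($1,140.00 − $800.00) = $77.60 + 16% × $340.00 = $132.00
Pension Levy: 0.49% × $1,140.00 = $5.59
Workforce Levy: 8.25% × $1,140.00 = $94.05
Total: $132.00 + $5.59 + $94.05 = $231.64

$231.64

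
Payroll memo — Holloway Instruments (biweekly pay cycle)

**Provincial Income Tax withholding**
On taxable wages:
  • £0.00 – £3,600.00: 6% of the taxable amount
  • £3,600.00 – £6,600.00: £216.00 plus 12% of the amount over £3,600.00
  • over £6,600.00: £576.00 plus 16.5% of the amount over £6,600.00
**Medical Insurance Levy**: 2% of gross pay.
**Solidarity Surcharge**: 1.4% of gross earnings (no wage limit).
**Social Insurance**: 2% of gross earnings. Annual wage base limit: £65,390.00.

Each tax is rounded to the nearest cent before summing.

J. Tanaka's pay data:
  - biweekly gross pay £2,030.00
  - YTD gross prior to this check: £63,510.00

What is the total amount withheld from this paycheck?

£228.42

Provincial Income Tax: taxable = £2,030.00
  6% × £2,030.00 = £121.80
Medical Insurance Levy: 2% × £2,030.00 = £40.60
Solidarity Surcharge: 1.4% × £2,030.00 = £28.42
Social Insurance: cap £65,390.00 − YTD £63,510.00 = £1,880.00 subject; 2% × £1,880.00 = £37.60
Total: £121.80 + £40.60 + £28.42 + £37.60 = £228.42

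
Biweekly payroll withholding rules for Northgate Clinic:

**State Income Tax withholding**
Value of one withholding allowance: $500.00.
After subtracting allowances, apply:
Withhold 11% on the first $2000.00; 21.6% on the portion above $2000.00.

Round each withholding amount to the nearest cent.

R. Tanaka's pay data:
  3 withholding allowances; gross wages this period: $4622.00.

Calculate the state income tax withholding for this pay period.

$462.35

State Income Tax: taxable = $4622.00 − 3×$500.00 = $3122.00
  $220.00 + 21.6% × ($3122.00 − $2000.00) = $220.00 + 21.6% × $1122.00 = $462.35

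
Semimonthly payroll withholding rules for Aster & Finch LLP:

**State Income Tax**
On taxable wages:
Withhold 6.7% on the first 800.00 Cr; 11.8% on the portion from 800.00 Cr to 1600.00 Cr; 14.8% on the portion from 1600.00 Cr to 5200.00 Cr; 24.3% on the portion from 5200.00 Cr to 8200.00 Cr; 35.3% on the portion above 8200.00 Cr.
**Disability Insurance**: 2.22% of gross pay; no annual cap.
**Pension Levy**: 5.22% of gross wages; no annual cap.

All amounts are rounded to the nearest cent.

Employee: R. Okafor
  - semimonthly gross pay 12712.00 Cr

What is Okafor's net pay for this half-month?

State Income Tax: taxable = 12712.00 Cr
  1409.80 Cr + 35.3% × (12712.00 Cr − 8200.00 Cr) = 1409.80 Cr + 35.3% × 4512.00 Cr = 3002.54 Cr
Disability Insurance: 2.22% × 12712.00 Cr = 282.21 Cr
Pension Levy: 5.22% × 12712.00 Cr = 663.57 Cr
Total withheld: 3002.54 Cr + 282.21 Cr + 663.57 Cr = 3948.32 Cr
Net pay: 12712.00 Cr − 3948.32 Cr = 8763.68 Cr

8763.68 Cr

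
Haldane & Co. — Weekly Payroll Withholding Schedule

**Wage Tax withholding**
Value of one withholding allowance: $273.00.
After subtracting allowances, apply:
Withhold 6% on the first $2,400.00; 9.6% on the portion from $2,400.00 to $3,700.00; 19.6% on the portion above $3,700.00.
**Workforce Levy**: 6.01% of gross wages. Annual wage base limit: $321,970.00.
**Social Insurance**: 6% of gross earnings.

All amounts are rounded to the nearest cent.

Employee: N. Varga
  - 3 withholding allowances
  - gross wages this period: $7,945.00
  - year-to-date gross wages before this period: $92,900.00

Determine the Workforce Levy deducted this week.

$477.49

Workforce Levy: 6.01% × $7,945.00 = $477.49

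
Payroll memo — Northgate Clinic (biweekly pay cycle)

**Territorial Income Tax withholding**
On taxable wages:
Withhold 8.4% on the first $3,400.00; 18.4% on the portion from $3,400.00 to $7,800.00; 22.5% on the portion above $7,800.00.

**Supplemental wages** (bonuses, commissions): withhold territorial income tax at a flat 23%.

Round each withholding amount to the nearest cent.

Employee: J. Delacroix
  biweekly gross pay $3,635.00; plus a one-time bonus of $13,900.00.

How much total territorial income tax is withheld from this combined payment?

$3,525.84

Territorial Income Tax: taxable = $3,635.00
  $285.60 + 18.4% × ($3,635.00 − $3,400.00) = $285.60 + 18.4% × $235.00 = $328.84
Supplemental (23% flat on bonus): 23% × $13,900.00 = $3,197.00
Total territorial income tax: $328.84 + $3,197.00 = $3,525.84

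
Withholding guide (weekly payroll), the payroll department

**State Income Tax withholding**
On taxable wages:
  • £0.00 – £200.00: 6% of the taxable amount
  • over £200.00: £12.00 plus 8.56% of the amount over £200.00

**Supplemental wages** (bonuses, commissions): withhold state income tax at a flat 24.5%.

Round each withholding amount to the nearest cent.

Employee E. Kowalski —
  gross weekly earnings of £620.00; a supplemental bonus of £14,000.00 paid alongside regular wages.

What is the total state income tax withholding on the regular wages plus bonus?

£3,477.95

State Income Tax: taxable = £620.00
  £12.00 + 8.56% × (£620.00 − £200.00) = £12.00 + 8.56% × £420.00 = £47.95
Supplemental (24.5% flat on bonus): 24.5% × £14,000.00 = £3,430.00
Total state income tax: £47.95 + £3,430.00 = £3,477.95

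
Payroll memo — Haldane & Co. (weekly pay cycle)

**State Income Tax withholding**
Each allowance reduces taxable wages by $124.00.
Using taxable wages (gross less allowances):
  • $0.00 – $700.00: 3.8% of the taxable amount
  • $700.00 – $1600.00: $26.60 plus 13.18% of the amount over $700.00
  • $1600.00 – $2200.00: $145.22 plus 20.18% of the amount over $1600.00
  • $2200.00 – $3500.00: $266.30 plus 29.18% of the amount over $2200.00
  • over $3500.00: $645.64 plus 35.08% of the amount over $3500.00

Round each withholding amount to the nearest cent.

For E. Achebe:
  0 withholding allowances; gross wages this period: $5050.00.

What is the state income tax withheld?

$1189.38

State Income Tax: taxable = $5050.00
  $645.64 + 35.08% × ($5050.00 − $3500.00) = $645.64 + 35.08% × $1550.00 = $1189.38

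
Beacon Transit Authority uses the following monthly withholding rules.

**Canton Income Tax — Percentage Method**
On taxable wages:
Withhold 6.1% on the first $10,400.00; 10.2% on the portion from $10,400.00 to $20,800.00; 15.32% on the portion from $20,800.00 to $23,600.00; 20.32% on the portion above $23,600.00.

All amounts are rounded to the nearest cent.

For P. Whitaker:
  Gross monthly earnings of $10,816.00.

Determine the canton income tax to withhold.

Canton Income Tax: taxable = $10,816.00
  $634.40 + 10.2% × ($10,816.00 − $10,400.00) = $634.40 + 10.2% × $416.00 = $676.83

$676.83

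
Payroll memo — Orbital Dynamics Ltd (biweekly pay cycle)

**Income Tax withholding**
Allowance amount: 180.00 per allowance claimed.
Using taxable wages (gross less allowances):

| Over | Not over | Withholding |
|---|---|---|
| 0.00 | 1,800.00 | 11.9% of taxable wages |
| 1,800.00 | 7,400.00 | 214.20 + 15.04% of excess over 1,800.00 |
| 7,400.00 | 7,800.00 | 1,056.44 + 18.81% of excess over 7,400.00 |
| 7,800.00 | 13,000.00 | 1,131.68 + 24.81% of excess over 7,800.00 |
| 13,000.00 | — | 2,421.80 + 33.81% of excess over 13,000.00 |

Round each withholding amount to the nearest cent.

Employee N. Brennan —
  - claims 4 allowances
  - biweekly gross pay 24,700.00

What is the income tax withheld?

Income Tax: taxable = 24,700.00 − 4×180.00 = 23,980.00
  2,421.80 + 33.81% × (23,980.00 − 13,000.00) = 2,421.80 + 33.81% × 10,980.00 = 6,134.14

6,134.14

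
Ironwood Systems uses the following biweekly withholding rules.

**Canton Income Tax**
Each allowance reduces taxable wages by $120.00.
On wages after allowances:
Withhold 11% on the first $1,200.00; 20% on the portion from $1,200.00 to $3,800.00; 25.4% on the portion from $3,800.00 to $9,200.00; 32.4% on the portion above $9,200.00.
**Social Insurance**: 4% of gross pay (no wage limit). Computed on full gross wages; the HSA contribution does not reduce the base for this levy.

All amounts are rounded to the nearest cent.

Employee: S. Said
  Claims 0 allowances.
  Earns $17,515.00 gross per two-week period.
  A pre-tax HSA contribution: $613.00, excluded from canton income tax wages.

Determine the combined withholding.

$5,219.65

Canton Income Tax: taxable = $17,515.00 − $613.00 = $16,902.00
  $2,023.60 + 32.4% × ($16,902.00 − $9,200.00) = $2,023.60 + 32.4% × $7,702.00 = $4,519.05
Social Insurance: 4% × $17,515.00 = $700.60
Total: $4,519.05 + $700.60 = $5,219.65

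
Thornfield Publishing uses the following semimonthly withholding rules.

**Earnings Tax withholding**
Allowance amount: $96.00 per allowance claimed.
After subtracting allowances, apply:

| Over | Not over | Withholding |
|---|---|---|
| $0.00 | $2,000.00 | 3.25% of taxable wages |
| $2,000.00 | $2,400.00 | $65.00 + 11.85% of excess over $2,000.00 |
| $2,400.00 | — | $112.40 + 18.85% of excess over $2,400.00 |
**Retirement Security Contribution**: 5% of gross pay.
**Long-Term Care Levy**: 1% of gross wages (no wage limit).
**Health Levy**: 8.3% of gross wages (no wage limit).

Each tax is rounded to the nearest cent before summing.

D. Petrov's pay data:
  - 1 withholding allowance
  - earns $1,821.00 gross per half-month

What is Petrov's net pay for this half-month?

Earnings Tax: taxable = $1,821.00 − 1×$96.00 = $1,725.00
  3.25% × $1,725.00 = $56.06
Retirement Security Contribution: 5% × $1,821.00 = $91.05
Long-Term Care Levy: 1% × $1,821.00 = $18.21
Health Levy: 8.3% × $1,821.00 = $151.14
Total withheld: $56.06 + $91.05 + $18.21 + $151.14 = $316.46
Net pay: $1,821.00 − $316.46 = $1,504.54

$1,504.54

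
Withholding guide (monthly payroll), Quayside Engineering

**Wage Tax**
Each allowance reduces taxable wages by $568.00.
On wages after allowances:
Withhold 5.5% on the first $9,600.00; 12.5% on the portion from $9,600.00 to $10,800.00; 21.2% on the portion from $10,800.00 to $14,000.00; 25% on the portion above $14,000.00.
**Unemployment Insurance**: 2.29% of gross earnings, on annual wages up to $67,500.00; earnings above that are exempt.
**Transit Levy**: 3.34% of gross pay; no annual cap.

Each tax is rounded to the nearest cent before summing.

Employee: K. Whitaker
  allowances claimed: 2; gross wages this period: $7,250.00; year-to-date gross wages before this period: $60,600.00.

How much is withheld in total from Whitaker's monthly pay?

Wage Tax: taxable = $7,250.00 − 2×$568.00 = $6,114.00
  5.5% × $6,114.00 = $336.27
Unemployment Insurance: cap $67,500.00 − YTD $60,600.00 = $6,900.00 subject; 2.29% × $6,900.00 = $158.01
Transit Levy: 3.34% × $7,250.00 = $242.15
Total: $336.27 + $158.01 + $242.15 = $736.43

$736.43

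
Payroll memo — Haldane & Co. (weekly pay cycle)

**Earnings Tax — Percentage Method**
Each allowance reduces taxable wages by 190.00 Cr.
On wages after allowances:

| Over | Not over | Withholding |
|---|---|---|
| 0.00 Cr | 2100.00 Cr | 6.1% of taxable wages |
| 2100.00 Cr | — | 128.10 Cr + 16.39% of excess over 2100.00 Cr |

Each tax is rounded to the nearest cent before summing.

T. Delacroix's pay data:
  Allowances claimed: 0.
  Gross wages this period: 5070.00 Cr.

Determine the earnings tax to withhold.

Earnings Tax: taxable = 5070.00 Cr
  128.10 Cr + 16.39% × (5070.00 Cr − 2100.00 Cr) = 128.10 Cr + 16.39% × 2970.00 Cr = 614.88 Cr

614.88 Cr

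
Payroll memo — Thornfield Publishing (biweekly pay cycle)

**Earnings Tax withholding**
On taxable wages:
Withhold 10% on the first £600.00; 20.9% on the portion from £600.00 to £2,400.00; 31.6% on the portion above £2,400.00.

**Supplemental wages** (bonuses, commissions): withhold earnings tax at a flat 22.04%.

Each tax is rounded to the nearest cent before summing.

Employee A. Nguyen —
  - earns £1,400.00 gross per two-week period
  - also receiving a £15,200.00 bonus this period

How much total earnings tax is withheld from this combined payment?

Earnings Tax: taxable = £1,400.00
  £60.00 + 20.9% × (£1,400.00 − £600.00) = £60.00 + 20.9% × £800.00 = £227.20
Supplemental (22.04% flat on bonus): 22.04% × £15,200.00 = £3,350.08
Total earnings tax: £227.20 + £3,350.08 = £3,577.28

£3,577.28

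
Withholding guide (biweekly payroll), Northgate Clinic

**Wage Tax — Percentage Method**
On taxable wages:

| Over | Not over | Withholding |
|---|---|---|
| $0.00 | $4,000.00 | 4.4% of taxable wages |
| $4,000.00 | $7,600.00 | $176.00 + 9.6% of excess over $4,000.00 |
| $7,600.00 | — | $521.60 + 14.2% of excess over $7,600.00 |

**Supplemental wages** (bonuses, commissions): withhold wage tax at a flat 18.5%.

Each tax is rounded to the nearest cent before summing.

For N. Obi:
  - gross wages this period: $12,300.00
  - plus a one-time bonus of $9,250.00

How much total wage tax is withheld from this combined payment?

Wage Tax: taxable = $12,300.00
  $521.60 + 14.2% × ($12,300.00 − $7,600.00) = $521.60 + 14.2% × $4,700.00 = $1,189.00
Supplemental (18.5% flat on bonus): 18.5% × $9,250.00 = $1,711.25
Total wage tax: $1,189.00 + $1,711.25 = $2,900.25

$2,900.25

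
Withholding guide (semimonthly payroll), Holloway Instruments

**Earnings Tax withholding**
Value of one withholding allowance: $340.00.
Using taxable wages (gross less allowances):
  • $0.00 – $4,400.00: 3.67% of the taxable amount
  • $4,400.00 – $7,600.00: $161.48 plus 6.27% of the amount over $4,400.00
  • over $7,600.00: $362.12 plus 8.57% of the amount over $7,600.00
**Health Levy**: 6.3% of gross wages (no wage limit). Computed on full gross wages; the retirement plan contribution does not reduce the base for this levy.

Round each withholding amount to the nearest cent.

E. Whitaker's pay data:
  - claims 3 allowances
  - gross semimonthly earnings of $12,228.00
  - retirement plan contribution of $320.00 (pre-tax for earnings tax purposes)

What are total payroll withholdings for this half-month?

Earnings Tax: taxable = $12,228.00 − $320.00 − 3×$340.00 = $10,888.00
  $362.12 + 8.57% × ($10,888.00 − $7,600.00) = $362.12 + 8.57% × $3,288.00 = $643.90
Health Levy: 6.3% × $12,228.00 = $770.36
Total: $643.90 + $770.36 = $1,414.26

$1,414.26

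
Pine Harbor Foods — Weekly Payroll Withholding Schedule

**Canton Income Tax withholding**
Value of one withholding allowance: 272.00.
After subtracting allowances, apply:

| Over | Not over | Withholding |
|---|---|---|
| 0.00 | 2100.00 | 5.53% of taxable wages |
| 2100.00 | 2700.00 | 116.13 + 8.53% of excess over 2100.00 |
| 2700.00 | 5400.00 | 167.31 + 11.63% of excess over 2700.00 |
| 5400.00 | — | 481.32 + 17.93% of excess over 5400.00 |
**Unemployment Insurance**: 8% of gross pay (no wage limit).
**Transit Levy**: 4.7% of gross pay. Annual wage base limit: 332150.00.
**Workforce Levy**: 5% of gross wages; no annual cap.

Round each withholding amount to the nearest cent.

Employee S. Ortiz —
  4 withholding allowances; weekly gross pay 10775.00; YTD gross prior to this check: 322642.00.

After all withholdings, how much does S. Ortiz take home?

Canton Income Tax: taxable = 10775.00 − 4×272.00 = 9687.00
  481.32 + 17.93% × (9687.00 − 5400.00) = 481.32 + 17.93% × 4287.00 = 1249.98
Unemployment Insurance: 8% × 10775.00 = 862.00
Transit Levy: cap 332150.00 − YTD 322642.00 = 9508.00 subject; 4.7% × 9508.00 = 446.88
Workforce Levy: 5% × 10775.00 = 538.75
Total withheld: 1249.98 + 862.00 + 446.88 + 538.75 = 3097.61
Net pay: 10775.00 − 3097.61 = 7677.39

7677.39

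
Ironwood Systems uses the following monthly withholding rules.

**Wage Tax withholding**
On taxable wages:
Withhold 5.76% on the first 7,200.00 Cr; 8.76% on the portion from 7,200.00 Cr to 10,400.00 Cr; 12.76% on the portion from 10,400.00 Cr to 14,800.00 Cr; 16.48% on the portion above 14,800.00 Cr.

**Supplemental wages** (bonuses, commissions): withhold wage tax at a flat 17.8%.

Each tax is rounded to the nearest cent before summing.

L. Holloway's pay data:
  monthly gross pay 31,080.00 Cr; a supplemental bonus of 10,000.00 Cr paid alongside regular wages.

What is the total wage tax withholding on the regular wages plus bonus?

Wage Tax: taxable = 31,080.00 Cr
  1,256.48 Cr + 16.48% × (31,080.00 Cr − 14,800.00 Cr) = 1,256.48 Cr + 16.48% × 16,280.00 Cr = 3,939.42 Cr
Supplemental (17.8% flat on bonus): 17.8% × 10,000.00 Cr = 1,780.00 Cr
Total wage tax: 3,939.42 Cr + 1,780.00 Cr = 5,719.42 Cr

5,719.42 Cr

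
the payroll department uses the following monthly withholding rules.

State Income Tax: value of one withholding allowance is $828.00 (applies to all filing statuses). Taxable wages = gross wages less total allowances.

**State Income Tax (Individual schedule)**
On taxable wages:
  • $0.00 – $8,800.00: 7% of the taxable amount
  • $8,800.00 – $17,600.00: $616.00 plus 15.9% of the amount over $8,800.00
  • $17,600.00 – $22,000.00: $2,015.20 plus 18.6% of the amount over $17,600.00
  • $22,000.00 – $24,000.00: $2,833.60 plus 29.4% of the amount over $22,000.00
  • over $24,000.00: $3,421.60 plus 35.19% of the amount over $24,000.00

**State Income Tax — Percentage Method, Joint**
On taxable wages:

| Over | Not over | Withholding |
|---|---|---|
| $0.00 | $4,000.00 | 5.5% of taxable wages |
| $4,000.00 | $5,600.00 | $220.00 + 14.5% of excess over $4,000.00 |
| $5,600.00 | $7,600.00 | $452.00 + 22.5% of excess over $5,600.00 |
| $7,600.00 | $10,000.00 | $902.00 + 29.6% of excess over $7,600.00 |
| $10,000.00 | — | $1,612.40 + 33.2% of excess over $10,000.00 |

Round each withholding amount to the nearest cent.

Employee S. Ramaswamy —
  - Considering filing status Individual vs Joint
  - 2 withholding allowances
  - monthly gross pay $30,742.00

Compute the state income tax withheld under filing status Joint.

State Income Tax (Joint): taxable = $30,742.00 − 2×$828.00 = $29,086.00
  $1,612.40 + 33.2% × ($29,086.00 − $10,000.00) = $1,612.40 + 33.2% × $19,086.00 = $7,948.95

$7,948.95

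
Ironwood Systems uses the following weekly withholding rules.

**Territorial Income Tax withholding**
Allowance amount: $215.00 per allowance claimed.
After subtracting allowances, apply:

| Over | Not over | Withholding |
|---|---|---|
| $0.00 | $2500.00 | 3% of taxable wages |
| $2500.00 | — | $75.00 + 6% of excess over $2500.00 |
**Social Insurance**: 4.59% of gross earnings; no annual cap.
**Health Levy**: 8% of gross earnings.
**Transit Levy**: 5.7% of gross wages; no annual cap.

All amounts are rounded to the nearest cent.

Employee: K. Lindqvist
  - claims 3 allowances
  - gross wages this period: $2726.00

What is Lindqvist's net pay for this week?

$2164.99

Territorial Income Tax: taxable = $2726.00 − 3×$215.00 = $2081.00
  3% × $2081.00 = $62.43
Social Insurance: 4.59% × $2726.00 = $125.12
Health Levy: 8% × $2726.00 = $218.08
Transit Levy: 5.7% × $2726.00 = $155.38
Total withheld: $62.43 + $125.12 + $218.08 + $155.38 = $561.01
Net pay: $2726.00 − $561.01 = $2164.99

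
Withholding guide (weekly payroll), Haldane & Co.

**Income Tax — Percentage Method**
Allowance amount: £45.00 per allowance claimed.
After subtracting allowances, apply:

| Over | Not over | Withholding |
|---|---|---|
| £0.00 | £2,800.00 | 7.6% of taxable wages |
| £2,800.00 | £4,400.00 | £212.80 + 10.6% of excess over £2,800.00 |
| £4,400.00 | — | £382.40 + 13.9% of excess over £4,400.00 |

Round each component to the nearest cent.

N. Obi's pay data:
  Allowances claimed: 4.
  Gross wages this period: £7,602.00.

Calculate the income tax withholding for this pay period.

Income Tax: taxable = £7,602.00 − 4×£45.00 = £7,422.00
  £382.40 + 13.9% × (£7,422.00 − £4,400.00) = £382.40 + 13.9% × £3,022.00 = £802.46

£802.46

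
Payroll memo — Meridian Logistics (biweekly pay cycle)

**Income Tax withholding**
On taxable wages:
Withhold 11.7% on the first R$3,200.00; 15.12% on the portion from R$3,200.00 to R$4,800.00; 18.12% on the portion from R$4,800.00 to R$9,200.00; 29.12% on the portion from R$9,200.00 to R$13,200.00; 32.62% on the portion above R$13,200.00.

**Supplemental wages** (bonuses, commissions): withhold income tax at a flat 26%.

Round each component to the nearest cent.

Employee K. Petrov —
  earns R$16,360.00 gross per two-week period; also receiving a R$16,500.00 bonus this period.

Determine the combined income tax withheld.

R$7,899.19

Income Tax: taxable = R$16,360.00
  R$2,578.40 + 32.62% × (R$16,360.00 − R$13,200.00) = R$2,578.40 + 32.62% × R$3,160.00 = R$3,609.19
Supplemental (26% flat on bonus): 26% × R$16,500.00 = R$4,290.00
Total income tax: R$3,609.19 + R$4,290.00 = R$7,899.19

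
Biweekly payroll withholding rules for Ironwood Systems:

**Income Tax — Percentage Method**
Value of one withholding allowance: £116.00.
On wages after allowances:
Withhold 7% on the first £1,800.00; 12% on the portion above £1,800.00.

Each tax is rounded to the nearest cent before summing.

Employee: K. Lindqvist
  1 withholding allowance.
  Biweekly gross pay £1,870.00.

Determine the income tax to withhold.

£122.78

Income Tax: taxable = £1,870.00 − 1×£116.00 = £1,754.00
  7% × £1,754.00 = £122.78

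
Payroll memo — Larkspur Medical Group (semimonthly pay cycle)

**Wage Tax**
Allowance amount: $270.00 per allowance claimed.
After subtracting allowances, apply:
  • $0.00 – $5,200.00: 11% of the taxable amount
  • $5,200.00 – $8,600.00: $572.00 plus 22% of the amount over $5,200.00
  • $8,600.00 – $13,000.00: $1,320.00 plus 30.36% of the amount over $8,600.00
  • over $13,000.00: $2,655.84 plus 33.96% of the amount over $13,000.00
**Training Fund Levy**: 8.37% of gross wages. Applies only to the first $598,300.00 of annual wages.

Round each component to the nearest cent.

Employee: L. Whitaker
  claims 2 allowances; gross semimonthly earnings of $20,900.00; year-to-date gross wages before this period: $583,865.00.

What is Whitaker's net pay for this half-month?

Wage Tax: taxable = $20,900.00 − 2×$270.00 = $20,360.00
  $2,655.84 + 33.96% × ($20,360.00 − $13,000.00) = $2,655.84 + 33.96% × $7,360.00 = $5,155.30
Training Fund Levy: cap $598,300.00 − YTD $583,865.00 = $14,435.00 subject; 8.37% × $14,435.00 = $1,208.21
Total withheld: $5,155.30 + $1,208.21 = $6,363.51
Net pay: $20,900.00 − $6,363.51 = $14,536.49

$14,536.49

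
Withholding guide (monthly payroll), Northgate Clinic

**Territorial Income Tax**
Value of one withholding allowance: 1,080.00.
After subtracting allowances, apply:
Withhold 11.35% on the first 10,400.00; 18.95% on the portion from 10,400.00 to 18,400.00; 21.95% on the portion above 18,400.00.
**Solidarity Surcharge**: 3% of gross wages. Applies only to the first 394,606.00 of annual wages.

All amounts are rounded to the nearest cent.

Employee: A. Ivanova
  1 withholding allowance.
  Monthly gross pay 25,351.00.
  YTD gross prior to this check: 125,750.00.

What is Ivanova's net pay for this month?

20,605.39

Territorial Income Tax: taxable = 25,351.00 − 1×1,080.00 = 24,271.00
  2,696.40 + 21.95% × (24,271.00 − 18,400.00) = 2,696.40 + 21.95% × 5,871.00 = 3,985.08
Solidarity Surcharge: 3% × 25,351.00 = 760.53
Total withheld: 3,985.08 + 760.53 = 4,745.61
Net pay: 25,351.00 − 4,745.61 = 20,605.39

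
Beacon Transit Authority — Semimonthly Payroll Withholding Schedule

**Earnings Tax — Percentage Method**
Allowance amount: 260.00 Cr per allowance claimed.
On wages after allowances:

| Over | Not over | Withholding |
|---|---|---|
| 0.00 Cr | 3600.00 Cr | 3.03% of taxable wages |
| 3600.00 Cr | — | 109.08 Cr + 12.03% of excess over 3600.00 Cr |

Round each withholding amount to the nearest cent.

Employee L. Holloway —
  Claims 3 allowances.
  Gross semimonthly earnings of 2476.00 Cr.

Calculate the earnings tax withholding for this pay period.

51.39 Cr

Earnings Tax: taxable = 2476.00 Cr − 3×260.00 Cr = 1696.00 Cr
  3.03% × 1696.00 Cr = 51.39 Cr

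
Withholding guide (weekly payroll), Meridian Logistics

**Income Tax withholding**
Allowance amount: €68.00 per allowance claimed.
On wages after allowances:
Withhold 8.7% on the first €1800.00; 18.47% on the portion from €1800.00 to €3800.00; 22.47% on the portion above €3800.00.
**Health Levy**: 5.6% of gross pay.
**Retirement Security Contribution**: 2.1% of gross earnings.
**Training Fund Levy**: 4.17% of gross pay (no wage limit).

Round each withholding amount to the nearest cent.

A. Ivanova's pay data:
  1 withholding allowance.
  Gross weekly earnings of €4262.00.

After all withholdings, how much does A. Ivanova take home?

€3141.57

Income Tax: taxable = €4262.00 − 1×€68.00 = €4194.00
  €526.00 + 22.47% × (€4194.00 − €3800.00) = €526.00 + 22.47% × €394.00 = €614.53
Health Levy: 5.6% × €4262.00 = €238.67
Retirement Security Contribution: 2.1% × €4262.00 = €89.50
Training Fund Levy: 4.17% × €4262.00 = €177.73
Total withheld: €614.53 + €238.67 + €89.50 + €177.73 = €1120.43
Net pay: €4262.00 − €1120.43 = €3141.57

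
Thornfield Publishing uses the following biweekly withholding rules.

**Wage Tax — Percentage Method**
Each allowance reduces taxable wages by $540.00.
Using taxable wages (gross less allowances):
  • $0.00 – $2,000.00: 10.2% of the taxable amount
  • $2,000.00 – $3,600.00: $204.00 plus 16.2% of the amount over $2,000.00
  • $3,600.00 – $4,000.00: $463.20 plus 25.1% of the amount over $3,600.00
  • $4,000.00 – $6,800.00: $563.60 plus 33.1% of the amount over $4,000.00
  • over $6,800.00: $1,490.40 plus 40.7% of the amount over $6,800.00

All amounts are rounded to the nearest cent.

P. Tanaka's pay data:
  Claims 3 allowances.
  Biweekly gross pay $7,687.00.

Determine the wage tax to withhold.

Wage Tax: taxable = $7,687.00 − 3×$540.00 = $6,067.00
  $563.60 + 33.1% × ($6,067.00 − $4,000.00) = $563.60 + 33.1% × $2,067.00 = $1,247.78

$1,247.78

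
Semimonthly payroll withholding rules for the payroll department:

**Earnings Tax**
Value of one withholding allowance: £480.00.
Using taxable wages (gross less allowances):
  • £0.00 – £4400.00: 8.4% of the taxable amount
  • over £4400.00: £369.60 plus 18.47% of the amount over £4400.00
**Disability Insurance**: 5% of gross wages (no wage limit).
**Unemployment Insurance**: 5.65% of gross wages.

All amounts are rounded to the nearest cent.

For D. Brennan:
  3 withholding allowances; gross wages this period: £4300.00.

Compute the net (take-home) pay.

Earnings Tax: taxable = £4300.00 − 3×£480.00 = £2860.00
  8.4% × £2860.00 = £240.24
Disability Insurance: 5% × £4300.00 = £215.00
Unemployment Insurance: 5.65% × £4300.00 = £242.95
Total withheld: £240.24 + £215.00 + £242.95 = £698.19
Net pay: £4300.00 − £698.19 = £3601.81

£3601.81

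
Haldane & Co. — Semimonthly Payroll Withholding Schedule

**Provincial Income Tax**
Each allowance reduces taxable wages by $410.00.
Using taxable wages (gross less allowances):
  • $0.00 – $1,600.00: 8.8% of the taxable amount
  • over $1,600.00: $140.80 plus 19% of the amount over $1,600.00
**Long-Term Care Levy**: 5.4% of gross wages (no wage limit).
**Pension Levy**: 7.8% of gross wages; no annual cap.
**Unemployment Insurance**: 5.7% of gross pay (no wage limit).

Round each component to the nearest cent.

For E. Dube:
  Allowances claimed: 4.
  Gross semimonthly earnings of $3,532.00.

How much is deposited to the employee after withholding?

Provincial Income Tax: taxable = $3,532.00 − 4×$410.00 = $1,892.00
  $140.80 + 19% × ($1,892.00 − $1,600.00) = $140.80 + 19% × $292.00 = $196.28
Long-Term Care Levy: 5.4% × $3,532.00 = $190.73
Pension Levy: 7.8% × $3,532.00 = $275.50
Unemployment Insurance: 5.7% × $3,532.00 = $201.32
Total withheld: $196.28 + $190.73 + $275.50 + $201.32 = $863.83
Net pay: $3,532.00 − $863.83 = $2,668.17

$2,668.17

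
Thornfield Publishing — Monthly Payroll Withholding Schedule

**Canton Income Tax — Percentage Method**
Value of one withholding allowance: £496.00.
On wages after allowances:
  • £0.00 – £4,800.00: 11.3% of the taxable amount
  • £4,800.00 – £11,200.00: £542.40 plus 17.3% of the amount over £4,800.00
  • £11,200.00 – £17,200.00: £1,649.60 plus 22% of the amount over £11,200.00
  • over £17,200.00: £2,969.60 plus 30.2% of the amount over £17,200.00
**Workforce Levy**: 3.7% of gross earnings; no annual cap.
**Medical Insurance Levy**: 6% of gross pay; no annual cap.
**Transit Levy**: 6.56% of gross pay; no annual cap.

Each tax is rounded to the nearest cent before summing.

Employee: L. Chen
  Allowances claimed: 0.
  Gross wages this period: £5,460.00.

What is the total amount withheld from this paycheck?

£1,544.38

Canton Income Tax: taxable = £5,460.00
  £542.40 + 17.3% × (£5,460.00 − £4,800.00) = £542.40 + 17.3% × £660.00 = £656.58
Workforce Levy: 3.7% × £5,460.00 = £202.02
Medical Insurance Levy: 6% × £5,460.00 = £327.60
Transit Levy: 6.56% × £5,460.00 = £358.18
Total: £656.58 + £202.02 + £327.60 + £358.18 = £1,544.38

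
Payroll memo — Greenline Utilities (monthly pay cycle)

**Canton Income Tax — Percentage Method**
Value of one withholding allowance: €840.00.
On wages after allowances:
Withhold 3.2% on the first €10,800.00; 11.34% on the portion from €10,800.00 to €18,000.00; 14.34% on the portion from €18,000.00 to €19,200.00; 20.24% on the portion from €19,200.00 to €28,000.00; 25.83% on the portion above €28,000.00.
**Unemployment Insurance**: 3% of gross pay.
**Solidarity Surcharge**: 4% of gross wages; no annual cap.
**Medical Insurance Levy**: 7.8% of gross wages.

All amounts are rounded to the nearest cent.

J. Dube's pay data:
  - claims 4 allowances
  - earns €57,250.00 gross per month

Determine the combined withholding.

€18,275.67

Canton Income Tax: taxable = €57,250.00 − 4×€840.00 = €53,890.00
  €3,115.28 + 25.83% × (€53,890.00 − €28,000.00) = €3,115.28 + 25.83% × €25,890.00 = €9,802.67
Unemployment Insurance: 3% × €57,250.00 = €1,717.50
Solidarity Surcharge: 4% × €57,250.00 = €2,290.00
Medical Insurance Levy: 7.8% × €57,250.00 = €4,465.50
Total: €9,802.67 + €1,717.50 + €2,290.00 + €4,465.50 = €18,275.67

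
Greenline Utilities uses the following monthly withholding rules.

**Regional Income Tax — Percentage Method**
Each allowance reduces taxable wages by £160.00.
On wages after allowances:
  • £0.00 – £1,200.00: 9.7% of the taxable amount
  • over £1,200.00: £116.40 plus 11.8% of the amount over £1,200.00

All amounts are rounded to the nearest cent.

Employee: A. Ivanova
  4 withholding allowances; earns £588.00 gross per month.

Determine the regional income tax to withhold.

£0.00

Regional Income Tax: taxable = £588.00 − 4×£160.00 = £-52.00
  Taxable ≤ 0 → £0.00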